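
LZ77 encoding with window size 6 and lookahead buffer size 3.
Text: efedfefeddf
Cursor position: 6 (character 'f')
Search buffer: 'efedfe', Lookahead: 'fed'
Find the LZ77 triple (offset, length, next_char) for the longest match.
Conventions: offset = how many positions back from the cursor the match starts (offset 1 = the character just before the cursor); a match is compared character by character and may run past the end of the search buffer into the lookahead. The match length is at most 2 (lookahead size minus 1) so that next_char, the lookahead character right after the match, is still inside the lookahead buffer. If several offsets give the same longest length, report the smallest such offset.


Try each offset into the search buffer:
  offset=1 (pos 5, char 'e'): match length 0
  offset=2 (pos 4, char 'f'): match length 2
  offset=3 (pos 3, char 'd'): match length 0
  offset=4 (pos 2, char 'e'): match length 0
  offset=5 (pos 1, char 'f'): match length 2
  offset=6 (pos 0, char 'e'): match length 0
Longest match has length 2, found at offsets 2, 5; take the smallest, offset 2.
next_char = character at position 6 + 2 = 8 -> 'd'

Best match: offset=2, length=2 (matching 'fe' starting at position 4)
LZ77 triple: (2, 2, 'd')


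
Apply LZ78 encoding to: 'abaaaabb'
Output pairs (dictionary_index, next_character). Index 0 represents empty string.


LZ78 encoding steps:
Dictionary: {0: ''}
Step 1: w='' (idx 0), next='a' -> output (0, 'a'), add 'a' as idx 1
Step 2: w='' (idx 0), next='b' -> output (0, 'b'), add 'b' as idx 2
Step 3: w='a' (idx 1), next='a' -> output (1, 'a'), add 'aa' as idx 3
Step 4: w='aa' (idx 3), next='b' -> output (3, 'b'), add 'aab' as idx 4
Step 5: w='b' (idx 2), end of input -> output (2, '')


Encoded: [(0, 'a'), (0, 'b'), (1, 'a'), (3, 'b'), (2, '')]


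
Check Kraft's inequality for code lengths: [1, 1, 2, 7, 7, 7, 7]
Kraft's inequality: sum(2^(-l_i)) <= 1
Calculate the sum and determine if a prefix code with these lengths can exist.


Sum = 2^(-1) + 2^(-1) + 2^(-2) + 2^(-7) + 2^(-7) + 2^(-7) + 2^(-7)
    = 0.5 + 0.5 + 0.25 + 0.0078125 + 0.0078125 + 0.0078125 + 0.0078125
    = 164/128 = 1.28125
Since 1.28125 > 1, Kraft's inequality is NOT satisfied.
A prefix code with these lengths CANNOT exist.

Kraft sum = 1.28125. Not satisfied.


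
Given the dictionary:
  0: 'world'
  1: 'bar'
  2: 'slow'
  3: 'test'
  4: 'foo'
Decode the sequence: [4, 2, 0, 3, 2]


Look up each index in the dictionary:
  4 -> 'foo'
  2 -> 'slow'
  0 -> 'world'
  3 -> 'test'
  2 -> 'slow'

Decoded: "foo slow world test slow"


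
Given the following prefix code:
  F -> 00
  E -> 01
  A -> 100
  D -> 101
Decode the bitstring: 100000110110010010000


Decoding step by step:
Bits 100 -> A
Bits 00 -> F
Bits 01 -> E
Bits 101 -> D
Bits 100 -> A
Bits 100 -> A
Bits 100 -> A
Bits 00 -> F


Decoded message: AFEDAAAF


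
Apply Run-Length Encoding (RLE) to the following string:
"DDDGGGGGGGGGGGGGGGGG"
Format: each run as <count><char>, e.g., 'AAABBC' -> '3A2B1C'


Scanning runs left to right:
  i=0: run of 'D' x 3 -> '3D'
  i=3: run of 'G' x 17 -> '17G'

RLE = 3D17G


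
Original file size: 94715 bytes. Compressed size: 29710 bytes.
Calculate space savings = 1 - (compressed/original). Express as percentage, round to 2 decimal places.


ratio = compressed/original = 29710/94715 = 0.313678
savings = 1 - ratio = 1 - 0.313678 = 0.686322
as a percentage: 0.686322 * 100 = 68.63%

Space savings = 1 - 29710/94715 = 68.63%


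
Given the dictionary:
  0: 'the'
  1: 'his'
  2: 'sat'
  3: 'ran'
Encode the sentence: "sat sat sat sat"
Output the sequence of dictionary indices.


Look up each word in the dictionary:
  'sat' -> 2
  'sat' -> 2
  'sat' -> 2
  'sat' -> 2

Encoded: [2, 2, 2, 2]


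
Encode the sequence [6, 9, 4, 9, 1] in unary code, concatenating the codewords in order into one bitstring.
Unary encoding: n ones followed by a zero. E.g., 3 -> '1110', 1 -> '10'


Encode each number as n ones followed by a terminating 0:
  6 -> 1111110 (7 bits)
  9 -> 1111111110 (10 bits)
  4 -> 11110 (5 bits)
  9 -> 1111111110 (10 bits)
  1 -> 10 (2 bits)
Total length = 7 + 10 + 5 + 10 + 2 = 34 bits.

Unary([6, 9, 4, 9, 1]) = 1111110111111111011110111111111010 (34 bits)


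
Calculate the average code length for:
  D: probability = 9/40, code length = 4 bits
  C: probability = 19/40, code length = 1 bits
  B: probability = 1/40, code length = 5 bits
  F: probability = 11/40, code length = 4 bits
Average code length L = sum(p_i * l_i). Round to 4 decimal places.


Weighted contributions p_i * l_i:
  D: (9/40) * 4 = 36/40
  C: (19/40) * 1 = 19/40
  B: (1/40) * 5 = 5/40
  F: (11/40) * 4 = 44/40
Sum = (36 + 19 + 5 + 44)/40 = 104/40

L = 104/40 = 2.6000 bits/symbol


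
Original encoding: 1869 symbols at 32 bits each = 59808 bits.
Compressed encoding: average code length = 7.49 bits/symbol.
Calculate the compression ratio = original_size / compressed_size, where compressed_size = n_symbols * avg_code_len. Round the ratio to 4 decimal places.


original_size = n_symbols * orig_bits = 1869 * 32 = 59808 bits
compressed_size = n_symbols * avg_code_len = 1869 * 7.49 = 13998.81 bits
ratio = original_size / compressed_size = 59808 / 13998.81 = 4.2724

Compression ratio = 4.2724


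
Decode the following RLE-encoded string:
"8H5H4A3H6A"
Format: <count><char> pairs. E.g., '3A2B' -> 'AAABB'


Expanding each <count><char> pair:
  8H -> 'HHHHHHHH'
  5H -> 'HHHHH'
  4A -> 'AAAA'
  3H -> 'HHH'
  6A -> 'AAAAAA'

Decoded = HHHHHHHHHHHHHAAAAHHHAAAAAA


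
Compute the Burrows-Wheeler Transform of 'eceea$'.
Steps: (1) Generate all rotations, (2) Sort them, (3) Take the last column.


Rotations (sorted):
  0: $eceea -> last char: a
  1: a$ecee -> last char: e
  2: ceea$e -> last char: e
  3: ea$ece -> last char: e
  4: eceea$ -> last char: $
  5: eea$ec -> last char: c


BWT = aeee$c


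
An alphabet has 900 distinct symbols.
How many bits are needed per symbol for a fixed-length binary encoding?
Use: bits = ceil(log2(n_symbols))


log2(900) = 9.8138
Bracket: 2^9 = 512 < 900 <= 2^10 = 1024
So ceil(log2(900)) = 10

bits = ceil(log2(900)) = ceil(9.8138) = 10 bits


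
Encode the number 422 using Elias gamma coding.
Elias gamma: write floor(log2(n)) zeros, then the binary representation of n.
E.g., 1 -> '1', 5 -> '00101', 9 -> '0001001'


num_bits = floor(log2(422)) + 1 = 9
leading_zeros = num_bits - 1 = 8
binary(422) = 110100110

Elias gamma(422) = '00000000' + '110100110' = 00000000110100110 (17 bits)


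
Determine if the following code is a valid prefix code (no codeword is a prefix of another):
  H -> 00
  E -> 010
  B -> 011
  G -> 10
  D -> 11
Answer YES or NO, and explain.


Checking each pair (does one codeword prefix another?):
  H='00' vs E='010': no prefix
  H='00' vs B='011': no prefix
  H='00' vs G='10': no prefix
  H='00' vs D='11': no prefix
  E='010' vs H='00': no prefix
  E='010' vs B='011': no prefix
  E='010' vs G='10': no prefix
  E='010' vs D='11': no prefix
  B='011' vs H='00': no prefix
  B='011' vs E='010': no prefix
  B='011' vs G='10': no prefix
  B='011' vs D='11': no prefix
  G='10' vs H='00': no prefix
  G='10' vs E='010': no prefix
  G='10' vs B='011': no prefix
  G='10' vs D='11': no prefix
  D='11' vs H='00': no prefix
  D='11' vs E='010': no prefix
  D='11' vs B='011': no prefix
  D='11' vs G='10': no prefix
No violation found over all pairs.

YES -- this is a valid prefix code. No codeword is a prefix of any other codeword.


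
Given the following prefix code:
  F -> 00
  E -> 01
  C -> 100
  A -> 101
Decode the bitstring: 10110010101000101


Decoding step by step:
Bits 101 -> A
Bits 100 -> C
Bits 101 -> A
Bits 01 -> E
Bits 00 -> F
Bits 01 -> E
Bits 01 -> E


Decoded message: ACAEFEE


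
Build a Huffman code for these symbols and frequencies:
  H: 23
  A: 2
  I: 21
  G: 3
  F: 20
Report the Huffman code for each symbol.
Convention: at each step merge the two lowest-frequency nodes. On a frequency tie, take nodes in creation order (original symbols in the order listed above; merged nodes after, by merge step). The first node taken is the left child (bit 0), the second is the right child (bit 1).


Huffman tree construction:
Step 1: Merge A(2) + G(3) = 5
Step 2: Merge (A+G)(5) + F(20) = 25
Step 3: Merge I(21) + H(23) = 44
Step 4: Merge ((A+G)+F)(25) + (I+H)(44) = 69
Read each symbol's code off the tree from the root (left child = 0, right child = 1).

Codes:
  H: 11 (length 2)
  A: 000 (length 3)
  I: 10 (length 2)
  G: 001 (length 3)
  F: 01 (length 2)
Average code length: 143/69 = 2.0725 bits/symbol


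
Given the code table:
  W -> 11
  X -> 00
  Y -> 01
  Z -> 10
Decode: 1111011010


Decoding:
11 -> W
11 -> W
01 -> Y
10 -> Z
10 -> Z


Result: WWYZZ


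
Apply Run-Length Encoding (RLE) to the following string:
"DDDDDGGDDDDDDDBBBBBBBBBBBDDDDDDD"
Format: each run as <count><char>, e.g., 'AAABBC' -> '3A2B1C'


Scanning runs left to right:
  i=0: run of 'D' x 5 -> '5D'
  i=5: run of 'G' x 2 -> '2G'
  i=7: run of 'D' x 7 -> '7D'
  i=14: run of 'B' x 11 -> '11B'
  i=25: run of 'D' x 7 -> '7D'

RLE = 5D2G7D11B7D


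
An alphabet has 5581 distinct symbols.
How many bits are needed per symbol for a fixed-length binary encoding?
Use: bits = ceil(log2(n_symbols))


log2(5581) = 12.4463
Bracket: 2^12 = 4096 < 5581 <= 2^13 = 8192
So ceil(log2(5581)) = 13

bits = ceil(log2(5581)) = ceil(12.4463) = 13 bits


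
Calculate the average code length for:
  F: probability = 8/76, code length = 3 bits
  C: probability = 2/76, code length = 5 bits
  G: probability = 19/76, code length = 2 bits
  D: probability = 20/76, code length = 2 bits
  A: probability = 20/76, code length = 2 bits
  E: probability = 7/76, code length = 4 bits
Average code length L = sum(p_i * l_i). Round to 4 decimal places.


Weighted contributions p_i * l_i:
  F: (8/76) * 3 = 24/76
  C: (2/76) * 5 = 10/76
  G: (19/76) * 2 = 38/76
  D: (20/76) * 2 = 40/76
  A: (20/76) * 2 = 40/76
  E: (7/76) * 4 = 28/76
Sum = (24 + 10 + 38 + 40 + 40 + 28)/76 = 180/76

L = 180/76 = 2.3684 bits/symbol


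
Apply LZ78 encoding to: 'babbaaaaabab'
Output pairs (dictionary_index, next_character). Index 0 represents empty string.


LZ78 encoding steps:
Dictionary: {0: ''}
Step 1: w='' (idx 0), next='b' -> output (0, 'b'), add 'b' as idx 1
Step 2: w='' (idx 0), next='a' -> output (0, 'a'), add 'a' as idx 2
Step 3: w='b' (idx 1), next='b' -> output (1, 'b'), add 'bb' as idx 3
Step 4: w='a' (idx 2), next='a' -> output (2, 'a'), add 'aa' as idx 4
Step 5: w='aa' (idx 4), next='a' -> output (4, 'a'), add 'aaa' as idx 5
Step 6: w='b' (idx 1), next='a' -> output (1, 'a'), add 'ba' as idx 6
Step 7: w='b' (idx 1), end of input -> output (1, '')


Encoded: [(0, 'b'), (0, 'a'), (1, 'b'), (2, 'a'), (4, 'a'), (1, 'a'), (1, '')]


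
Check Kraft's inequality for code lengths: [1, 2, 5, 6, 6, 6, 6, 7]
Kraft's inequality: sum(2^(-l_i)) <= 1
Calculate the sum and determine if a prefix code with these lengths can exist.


Sum = 2^(-1) + 2^(-2) + 2^(-5) + 2^(-6) + 2^(-6) + 2^(-6) + 2^(-6) + 2^(-7)
    = 0.5 + 0.25 + 0.03125 + 0.015625 + 0.015625 + 0.015625 + 0.015625 + 0.0078125
    = 109/128 = 0.8515625
Since 0.8515625 <= 1, Kraft's inequality IS satisfied.
A prefix code with these lengths CAN exist.

Kraft sum = 0.8515625. Satisfied.


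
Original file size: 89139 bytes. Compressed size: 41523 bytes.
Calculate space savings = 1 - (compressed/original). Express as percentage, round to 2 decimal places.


ratio = compressed/original = 41523/89139 = 0.465823
savings = 1 - ratio = 1 - 0.465823 = 0.534177
as a percentage: 0.534177 * 100 = 53.42%

Space savings = 1 - 41523/89139 = 53.42%


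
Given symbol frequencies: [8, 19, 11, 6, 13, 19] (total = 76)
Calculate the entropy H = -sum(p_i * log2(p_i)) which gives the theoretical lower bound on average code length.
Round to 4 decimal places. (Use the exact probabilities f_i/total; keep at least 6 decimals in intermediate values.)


Per-symbol terms -p_i * log2(p_i) with p_i = f_i/76:
  p = 8/76 = 0.105263: log2(p) = -3.247928, -p*log2(p) = 0.341887
  p = 19/76 = 0.250000: log2(p) = -2.000000, -p*log2(p) = 0.500000
  p = 11/76 = 0.144737: log2(p) = -2.788496, -p*log2(p) = 0.403598
  p = 6/76 = 0.078947: log2(p) = -3.662965, -p*log2(p) = 0.289181
  p = 13/76 = 0.171053: log2(p) = -2.547488, -p*log2(p) = 0.435754
  p = 19/76 = 0.250000: log2(p) = -2.000000, -p*log2(p) = 0.500000
H = 0.341887 + 0.500000 + 0.403598 + 0.289181 + 0.435754 + 0.500000 = 2.470420

H = 2.4704 bits/symbol


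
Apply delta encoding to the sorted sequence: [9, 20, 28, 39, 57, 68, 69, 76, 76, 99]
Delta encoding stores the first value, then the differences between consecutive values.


First value: 9
Deltas:
  20 - 9 = 11
  28 - 20 = 8
  39 - 28 = 11
  57 - 39 = 18
  68 - 57 = 11
  69 - 68 = 1
  76 - 69 = 7
  76 - 76 = 0
  99 - 76 = 23


Delta encoded: [9, 11, 8, 11, 18, 11, 1, 7, 0, 23]


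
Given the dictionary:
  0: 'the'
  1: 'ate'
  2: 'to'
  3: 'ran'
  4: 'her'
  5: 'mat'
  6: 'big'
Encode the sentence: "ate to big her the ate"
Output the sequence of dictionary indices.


Look up each word in the dictionary:
  'ate' -> 1
  'to' -> 2
  'big' -> 6
  'her' -> 4
  'the' -> 0
  'ate' -> 1

Encoded: [1, 2, 6, 4, 0, 1]


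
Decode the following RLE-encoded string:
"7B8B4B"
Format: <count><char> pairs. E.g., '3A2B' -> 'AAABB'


Expanding each <count><char> pair:
  7B -> 'BBBBBBB'
  8B -> 'BBBBBBBB'
  4B -> 'BBBB'

Decoded = BBBBBBBBBBBBBBBBBBB


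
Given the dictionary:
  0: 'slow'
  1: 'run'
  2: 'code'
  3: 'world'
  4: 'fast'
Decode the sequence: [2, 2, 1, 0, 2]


Look up each index in the dictionary:
  2 -> 'code'
  2 -> 'code'
  1 -> 'run'
  0 -> 'slow'
  2 -> 'code'

Decoded: "code code run slow code"


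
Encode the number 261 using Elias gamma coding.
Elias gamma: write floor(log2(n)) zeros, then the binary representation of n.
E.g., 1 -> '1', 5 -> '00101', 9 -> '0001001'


num_bits = floor(log2(261)) + 1 = 9
leading_zeros = num_bits - 1 = 8
binary(261) = 100000101

Elias gamma(261) = '00000000' + '100000101' = 00000000100000101 (17 bits)


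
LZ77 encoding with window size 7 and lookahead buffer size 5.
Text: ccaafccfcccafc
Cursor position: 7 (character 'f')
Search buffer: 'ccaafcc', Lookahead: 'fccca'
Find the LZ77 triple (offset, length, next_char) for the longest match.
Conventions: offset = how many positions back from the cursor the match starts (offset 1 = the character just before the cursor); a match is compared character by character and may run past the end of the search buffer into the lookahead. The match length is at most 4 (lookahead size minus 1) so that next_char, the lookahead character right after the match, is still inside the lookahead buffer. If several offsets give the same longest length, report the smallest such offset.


Try each offset into the search buffer:
  offset=1 (pos 6, char 'c'): match length 0
  offset=2 (pos 5, char 'c'): match length 0
  offset=3 (pos 4, char 'f'): match length 3
  offset=4 (pos 3, char 'a'): match length 0
  offset=5 (pos 2, char 'a'): match length 0
  offset=6 (pos 1, char 'c'): match length 0
  offset=7 (pos 0, char 'c'): match length 0
Longest match has length 3 at offset 3.
next_char = character at position 7 + 3 = 10 -> 'c'

Best match: offset=3, length=3 (matching 'fcc' starting at position 4)
LZ77 triple: (3, 3, 'c')


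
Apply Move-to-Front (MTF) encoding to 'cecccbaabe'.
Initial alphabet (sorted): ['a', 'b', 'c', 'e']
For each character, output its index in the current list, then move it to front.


MTF encoding:
'c': index 2 in ['a', 'b', 'c', 'e'] -> ['c', 'a', 'b', 'e']
'e': index 3 in ['c', 'a', 'b', 'e'] -> ['e', 'c', 'a', 'b']
'c': index 1 in ['e', 'c', 'a', 'b'] -> ['c', 'e', 'a', 'b']
'c': index 0 in ['c', 'e', 'a', 'b'] -> ['c', 'e', 'a', 'b']
'c': index 0 in ['c', 'e', 'a', 'b'] -> ['c', 'e', 'a', 'b']
'b': index 3 in ['c', 'e', 'a', 'b'] -> ['b', 'c', 'e', 'a']
'a': index 3 in ['b', 'c', 'e', 'a'] -> ['a', 'b', 'c', 'e']
'a': index 0 in ['a', 'b', 'c', 'e'] -> ['a', 'b', 'c', 'e']
'b': index 1 in ['a', 'b', 'c', 'e'] -> ['b', 'a', 'c', 'e']
'e': index 3 in ['b', 'a', 'c', 'e'] -> ['e', 'b', 'a', 'c']


Output: [2, 3, 1, 0, 0, 3, 3, 0, 1, 3]


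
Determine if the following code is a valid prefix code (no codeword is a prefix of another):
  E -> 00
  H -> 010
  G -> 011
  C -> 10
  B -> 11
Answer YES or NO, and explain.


Checking each pair (does one codeword prefix another?):
  E='00' vs H='010': no prefix
  E='00' vs G='011': no prefix
  E='00' vs C='10': no prefix
  E='00' vs B='11': no prefix
  H='010' vs E='00': no prefix
  H='010' vs G='011': no prefix
  H='010' vs C='10': no prefix
  H='010' vs B='11': no prefix
  G='011' vs E='00': no prefix
  G='011' vs H='010': no prefix
  G='011' vs C='10': no prefix
  G='011' vs B='11': no prefix
  C='10' vs E='00': no prefix
  C='10' vs H='010': no prefix
  C='10' vs G='011': no prefix
  C='10' vs B='11': no prefix
  B='11' vs E='00': no prefix
  B='11' vs H='010': no prefix
  B='11' vs G='011': no prefix
  B='11' vs C='10': no prefix
No violation found over all pairs.

YES -- this is a valid prefix code. No codeword is a prefix of any other codeword.


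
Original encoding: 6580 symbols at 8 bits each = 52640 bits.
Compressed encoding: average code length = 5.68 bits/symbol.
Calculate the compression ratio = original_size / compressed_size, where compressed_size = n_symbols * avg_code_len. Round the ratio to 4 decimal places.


original_size = n_symbols * orig_bits = 6580 * 8 = 52640 bits
compressed_size = n_symbols * avg_code_len = 6580 * 5.68 = 37374.4 bits
ratio = original_size / compressed_size = 52640 / 37374.4 = 1.4085

Compression ratio = 1.4085


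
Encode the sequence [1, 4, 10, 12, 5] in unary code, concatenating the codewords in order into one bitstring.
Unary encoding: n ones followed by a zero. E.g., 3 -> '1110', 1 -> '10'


Encode each number as n ones followed by a terminating 0:
  1 -> 10 (2 bits)
  4 -> 11110 (5 bits)
  10 -> 11111111110 (11 bits)
  12 -> 1111111111110 (13 bits)
  5 -> 111110 (6 bits)
Total length = 2 + 5 + 11 + 13 + 6 = 37 bits.

Unary([1, 4, 10, 12, 5]) = 1011110111111111101111111111110111110 (37 bits)


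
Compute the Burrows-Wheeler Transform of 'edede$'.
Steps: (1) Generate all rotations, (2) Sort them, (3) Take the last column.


Rotations (sorted):
  0: $edede -> last char: e
  1: de$ede -> last char: e
  2: dede$e -> last char: e
  3: e$eded -> last char: d
  4: ede$ed -> last char: d
  5: edede$ -> last char: $


BWT = eeedd$


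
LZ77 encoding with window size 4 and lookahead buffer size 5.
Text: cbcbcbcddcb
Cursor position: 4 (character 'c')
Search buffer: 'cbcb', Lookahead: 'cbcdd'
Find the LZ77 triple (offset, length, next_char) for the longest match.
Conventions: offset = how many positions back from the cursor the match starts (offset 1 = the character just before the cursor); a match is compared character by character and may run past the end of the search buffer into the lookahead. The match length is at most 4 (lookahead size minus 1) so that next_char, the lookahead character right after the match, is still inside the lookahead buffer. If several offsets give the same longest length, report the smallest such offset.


Try each offset into the search buffer:
  offset=1 (pos 3, char 'b'): match length 0
  offset=2 (pos 2, char 'c'): match length 3
  offset=3 (pos 1, char 'b'): match length 0
  offset=4 (pos 0, char 'c'): match length 3
Longest match has length 3, found at offsets 2, 4; take the smallest, offset 2.
next_char = character at position 4 + 3 = 7 -> 'd'

Best match: offset=2, length=3 (matching 'cbc' starting at position 2)
LZ77 triple: (2, 3, 'd')


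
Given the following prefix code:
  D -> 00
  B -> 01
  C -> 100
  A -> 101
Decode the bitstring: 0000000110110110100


Decoding step by step:
Bits 00 -> D
Bits 00 -> D
Bits 00 -> D
Bits 01 -> B
Bits 101 -> A
Bits 101 -> A
Bits 101 -> A
Bits 00 -> D


Decoded message: DDDBAAAD


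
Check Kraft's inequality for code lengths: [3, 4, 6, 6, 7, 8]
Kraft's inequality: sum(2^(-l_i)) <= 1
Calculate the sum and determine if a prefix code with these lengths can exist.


Sum = 2^(-3) + 2^(-4) + 2^(-6) + 2^(-6) + 2^(-7) + 2^(-8)
    = 0.125 + 0.0625 + 0.015625 + 0.015625 + 0.0078125 + 0.00390625
    = 59/256 = 0.23046875
Since 0.23046875 <= 1, Kraft's inequality IS satisfied.
A prefix code with these lengths CAN exist.

Kraft sum = 0.23046875. Satisfied.


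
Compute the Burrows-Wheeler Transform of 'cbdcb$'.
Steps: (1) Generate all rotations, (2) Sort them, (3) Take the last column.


Rotations (sorted):
  0: $cbdcb -> last char: b
  1: b$cbdc -> last char: c
  2: bdcb$c -> last char: c
  3: cb$cbd -> last char: d
  4: cbdcb$ -> last char: $
  5: dcb$cb -> last char: b


BWT = bccd$b


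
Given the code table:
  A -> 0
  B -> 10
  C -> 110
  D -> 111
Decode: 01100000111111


Decoding:
0 -> A
110 -> C
0 -> A
0 -> A
0 -> A
0 -> A
111 -> D
111 -> D


Result: ACAAAADD


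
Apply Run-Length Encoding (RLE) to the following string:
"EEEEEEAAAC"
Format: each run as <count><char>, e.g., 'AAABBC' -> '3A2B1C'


Scanning runs left to right:
  i=0: run of 'E' x 6 -> '6E'
  i=6: run of 'A' x 3 -> '3A'
  i=9: run of 'C' x 1 -> '1C'

RLE = 6E3A1C


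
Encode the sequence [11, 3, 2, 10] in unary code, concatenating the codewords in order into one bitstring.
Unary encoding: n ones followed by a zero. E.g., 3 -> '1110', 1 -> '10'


Encode each number as n ones followed by a terminating 0:
  11 -> 111111111110 (12 bits)
  3 -> 1110 (4 bits)
  2 -> 110 (3 bits)
  10 -> 11111111110 (11 bits)
Total length = 12 + 4 + 3 + 11 = 30 bits.

Unary([11, 3, 2, 10]) = 111111111110111011011111111110 (30 bits)


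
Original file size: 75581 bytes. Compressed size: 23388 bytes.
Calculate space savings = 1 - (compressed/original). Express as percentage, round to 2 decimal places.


ratio = compressed/original = 23388/75581 = 0.309443
savings = 1 - ratio = 1 - 0.309443 = 0.690557
as a percentage: 0.690557 * 100 = 69.06%

Space savings = 1 - 23388/75581 = 69.06%


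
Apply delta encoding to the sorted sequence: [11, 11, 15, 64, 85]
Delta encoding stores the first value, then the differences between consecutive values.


First value: 11
Deltas:
  11 - 11 = 0
  15 - 11 = 4
  64 - 15 = 49
  85 - 64 = 21


Delta encoded: [11, 0, 4, 49, 21]


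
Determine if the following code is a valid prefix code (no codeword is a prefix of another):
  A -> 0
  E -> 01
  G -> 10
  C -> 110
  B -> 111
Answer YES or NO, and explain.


Checking each pair (does one codeword prefix another?):
  A='0' vs E='01': prefix -- VIOLATION

NO -- this is NOT a valid prefix code. A (0) is a prefix of E (01).


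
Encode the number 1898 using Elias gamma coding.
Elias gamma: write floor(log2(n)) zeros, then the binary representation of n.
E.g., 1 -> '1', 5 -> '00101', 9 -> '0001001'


num_bits = floor(log2(1898)) + 1 = 11
leading_zeros = num_bits - 1 = 10
binary(1898) = 11101101010

Elias gamma(1898) = '0000000000' + '11101101010' = 000000000011101101010 (21 bits)


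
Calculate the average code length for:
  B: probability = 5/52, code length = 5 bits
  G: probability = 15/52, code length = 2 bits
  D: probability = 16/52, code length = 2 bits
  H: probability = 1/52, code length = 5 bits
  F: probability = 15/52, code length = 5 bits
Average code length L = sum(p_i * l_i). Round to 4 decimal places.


Weighted contributions p_i * l_i:
  B: (5/52) * 5 = 25/52
  G: (15/52) * 2 = 30/52
  D: (16/52) * 2 = 32/52
  H: (1/52) * 5 = 5/52
  F: (15/52) * 5 = 75/52
Sum = (25 + 30 + 32 + 5 + 75)/52 = 167/52

L = 167/52 = 3.2115 bits/symbol


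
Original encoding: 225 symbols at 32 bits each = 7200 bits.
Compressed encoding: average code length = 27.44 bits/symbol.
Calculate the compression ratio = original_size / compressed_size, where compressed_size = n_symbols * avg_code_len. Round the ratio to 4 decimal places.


original_size = n_symbols * orig_bits = 225 * 32 = 7200 bits
compressed_size = n_symbols * avg_code_len = 225 * 27.44 = 6174.0 bits
ratio = original_size / compressed_size = 7200 / 6174.0 = 1.1662

Compression ratio = 1.1662


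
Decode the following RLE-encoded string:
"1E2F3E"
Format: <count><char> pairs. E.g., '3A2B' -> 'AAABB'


Expanding each <count><char> pair:
  1E -> 'E'
  2F -> 'FF'
  3E -> 'EEE'

Decoded = EFFEEE


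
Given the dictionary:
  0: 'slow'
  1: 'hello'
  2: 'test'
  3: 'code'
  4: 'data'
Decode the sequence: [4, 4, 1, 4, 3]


Look up each index in the dictionary:
  4 -> 'data'
  4 -> 'data'
  1 -> 'hello'
  4 -> 'data'
  3 -> 'code'

Decoded: "data data hello data code"


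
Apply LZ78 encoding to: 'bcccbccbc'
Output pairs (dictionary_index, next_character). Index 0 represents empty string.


LZ78 encoding steps:
Dictionary: {0: ''}
Step 1: w='' (idx 0), next='b' -> output (0, 'b'), add 'b' as idx 1
Step 2: w='' (idx 0), next='c' -> output (0, 'c'), add 'c' as idx 2
Step 3: w='c' (idx 2), next='c' -> output (2, 'c'), add 'cc' as idx 3
Step 4: w='b' (idx 1), next='c' -> output (1, 'c'), add 'bc' as idx 4
Step 5: w='c' (idx 2), next='b' -> output (2, 'b'), add 'cb' as idx 5
Step 6: w='c' (idx 2), end of input -> output (2, '')


Encoded: [(0, 'b'), (0, 'c'), (2, 'c'), (1, 'c'), (2, 'b'), (2, '')]


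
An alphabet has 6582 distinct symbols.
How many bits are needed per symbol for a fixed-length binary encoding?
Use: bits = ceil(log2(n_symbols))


log2(6582) = 12.6843
Bracket: 2^12 = 4096 < 6582 <= 2^13 = 8192
So ceil(log2(6582)) = 13

bits = ceil(log2(6582)) = ceil(12.6843) = 13 bits


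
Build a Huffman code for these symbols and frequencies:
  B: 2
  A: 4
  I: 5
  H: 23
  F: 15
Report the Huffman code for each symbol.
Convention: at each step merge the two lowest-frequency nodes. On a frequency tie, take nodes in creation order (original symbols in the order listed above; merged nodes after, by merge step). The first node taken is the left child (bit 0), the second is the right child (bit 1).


Huffman tree construction:
Step 1: Merge B(2) + A(4) = 6
Step 2: Merge I(5) + (B+A)(6) = 11
Step 3: Merge (I+(B+A))(11) + F(15) = 26
Step 4: Merge H(23) + ((I+(B+A))+F)(26) = 49
Read each symbol's code off the tree from the root (left child = 0, right child = 1).

Codes:
  B: 1010 (length 4)
  A: 1011 (length 4)
  I: 100 (length 3)
  H: 0 (length 1)
  F: 11 (length 2)
Average code length: 92/49 = 1.8776 bits/symbol


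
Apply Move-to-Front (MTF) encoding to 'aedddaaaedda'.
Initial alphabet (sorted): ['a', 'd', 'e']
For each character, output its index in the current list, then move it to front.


MTF encoding:
'a': index 0 in ['a', 'd', 'e'] -> ['a', 'd', 'e']
'e': index 2 in ['a', 'd', 'e'] -> ['e', 'a', 'd']
'd': index 2 in ['e', 'a', 'd'] -> ['d', 'e', 'a']
'd': index 0 in ['d', 'e', 'a'] -> ['d', 'e', 'a']
'd': index 0 in ['d', 'e', 'a'] -> ['d', 'e', 'a']
'a': index 2 in ['d', 'e', 'a'] -> ['a', 'd', 'e']
'a': index 0 in ['a', 'd', 'e'] -> ['a', 'd', 'e']
'a': index 0 in ['a', 'd', 'e'] -> ['a', 'd', 'e']
'e': index 2 in ['a', 'd', 'e'] -> ['e', 'a', 'd']
'd': index 2 in ['e', 'a', 'd'] -> ['d', 'e', 'a']
'd': index 0 in ['d', 'e', 'a'] -> ['d', 'e', 'a']
'a': index 2 in ['d', 'e', 'a'] -> ['a', 'd', 'e']


Output: [0, 2, 2, 0, 0, 2, 0, 0, 2, 2, 0, 2]


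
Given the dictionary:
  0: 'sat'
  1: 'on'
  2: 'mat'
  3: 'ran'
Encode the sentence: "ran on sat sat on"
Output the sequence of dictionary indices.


Look up each word in the dictionary:
  'ran' -> 3
  'on' -> 1
  'sat' -> 0
  'sat' -> 0
  'on' -> 1

Encoded: [3, 1, 0, 0, 1]


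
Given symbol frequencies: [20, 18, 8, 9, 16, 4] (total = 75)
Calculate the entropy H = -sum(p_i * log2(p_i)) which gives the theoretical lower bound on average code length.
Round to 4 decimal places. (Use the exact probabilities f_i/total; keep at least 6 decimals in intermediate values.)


Per-symbol terms -p_i * log2(p_i) with p_i = f_i/75:
  p = 20/75 = 0.266667: log2(p) = -1.906891, -p*log2(p) = 0.508504
  p = 18/75 = 0.240000: log2(p) = -2.058894, -p*log2(p) = 0.494134
  p = 8/75 = 0.106667: log2(p) = -3.228819, -p*log2(p) = 0.344407
  p = 9/75 = 0.120000: log2(p) = -3.058894, -p*log2(p) = 0.367067
  p = 16/75 = 0.213333: log2(p) = -2.228819, -p*log2(p) = 0.475481
  p = 4/75 = 0.053333: log2(p) = -4.228819, -p*log2(p) = 0.225537
H = 0.508504 + 0.494134 + 0.344407 + 0.367067 + 0.475481 + 0.225537 = 2.415130

H = 2.4151 bits/symbol


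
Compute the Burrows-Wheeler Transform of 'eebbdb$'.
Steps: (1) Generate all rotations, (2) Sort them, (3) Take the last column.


Rotations (sorted):
  0: $eebbdb -> last char: b
  1: b$eebbd -> last char: d
  2: bbdb$ee -> last char: e
  3: bdb$eeb -> last char: b
  4: db$eebb -> last char: b
  5: ebbdb$e -> last char: e
  6: eebbdb$ -> last char: $


BWT = bdebbe$


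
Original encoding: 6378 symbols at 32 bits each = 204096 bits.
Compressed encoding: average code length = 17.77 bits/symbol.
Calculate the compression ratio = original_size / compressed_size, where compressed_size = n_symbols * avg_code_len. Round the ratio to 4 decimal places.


original_size = n_symbols * orig_bits = 6378 * 32 = 204096 bits
compressed_size = n_symbols * avg_code_len = 6378 * 17.77 = 113337.06 bits
ratio = original_size / compressed_size = 204096 / 113337.06 = 1.8008

Compression ratio = 1.8008


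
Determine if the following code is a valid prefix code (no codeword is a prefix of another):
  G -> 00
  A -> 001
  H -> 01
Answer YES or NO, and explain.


Checking each pair (does one codeword prefix another?):
  G='00' vs A='001': prefix -- VIOLATION

NO -- this is NOT a valid prefix code. G (00) is a prefix of A (001).


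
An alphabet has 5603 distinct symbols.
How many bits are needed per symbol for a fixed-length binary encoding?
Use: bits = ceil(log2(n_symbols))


log2(5603) = 12.452
Bracket: 2^12 = 4096 < 5603 <= 2^13 = 8192
So ceil(log2(5603)) = 13

bits = ceil(log2(5603)) = ceil(12.452) = 13 bits


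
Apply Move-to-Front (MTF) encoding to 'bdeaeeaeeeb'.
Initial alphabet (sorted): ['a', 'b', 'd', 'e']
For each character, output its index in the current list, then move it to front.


MTF encoding:
'b': index 1 in ['a', 'b', 'd', 'e'] -> ['b', 'a', 'd', 'e']
'd': index 2 in ['b', 'a', 'd', 'e'] -> ['d', 'b', 'a', 'e']
'e': index 3 in ['d', 'b', 'a', 'e'] -> ['e', 'd', 'b', 'a']
'a': index 3 in ['e', 'd', 'b', 'a'] -> ['a', 'e', 'd', 'b']
'e': index 1 in ['a', 'e', 'd', 'b'] -> ['e', 'a', 'd', 'b']
'e': index 0 in ['e', 'a', 'd', 'b'] -> ['e', 'a', 'd', 'b']
'a': index 1 in ['e', 'a', 'd', 'b'] -> ['a', 'e', 'd', 'b']
'e': index 1 in ['a', 'e', 'd', 'b'] -> ['e', 'a', 'd', 'b']
'e': index 0 in ['e', 'a', 'd', 'b'] -> ['e', 'a', 'd', 'b']
'e': index 0 in ['e', 'a', 'd', 'b'] -> ['e', 'a', 'd', 'b']
'b': index 3 in ['e', 'a', 'd', 'b'] -> ['b', 'e', 'a', 'd']


Output: [1, 2, 3, 3, 1, 0, 1, 1, 0, 0, 3]


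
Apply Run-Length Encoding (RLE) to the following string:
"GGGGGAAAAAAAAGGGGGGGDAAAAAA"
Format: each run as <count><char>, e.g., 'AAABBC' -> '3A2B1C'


Scanning runs left to right:
  i=0: run of 'G' x 5 -> '5G'
  i=5: run of 'A' x 8 -> '8A'
  i=13: run of 'G' x 7 -> '7G'
  i=20: run of 'D' x 1 -> '1D'
  i=21: run of 'A' x 6 -> '6A'

RLE = 5G8A7G1D6A


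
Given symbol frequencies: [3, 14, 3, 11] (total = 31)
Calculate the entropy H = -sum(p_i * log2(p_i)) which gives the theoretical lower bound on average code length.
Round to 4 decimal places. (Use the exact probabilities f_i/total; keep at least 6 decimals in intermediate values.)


Per-symbol terms -p_i * log2(p_i) with p_i = f_i/31:
  p = 3/31 = 0.096774: log2(p) = -3.369234, -p*log2(p) = 0.326055
  p = 14/31 = 0.451613: log2(p) = -1.146841, -p*log2(p) = 0.517928
  p = 3/31 = 0.096774: log2(p) = -3.369234, -p*log2(p) = 0.326055
  p = 11/31 = 0.354839: log2(p) = -1.494765, -p*log2(p) = 0.530400
H = 0.326055 + 0.517928 + 0.326055 + 0.530400 = 1.700438

H = 1.7004 bits/symbol


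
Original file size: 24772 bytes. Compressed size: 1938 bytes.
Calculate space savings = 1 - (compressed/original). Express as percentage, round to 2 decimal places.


ratio = compressed/original = 1938/24772 = 0.078233
savings = 1 - ratio = 1 - 0.078233 = 0.921767
as a percentage: 0.921767 * 100 = 92.18%

Space savings = 1 - 1938/24772 = 92.18%


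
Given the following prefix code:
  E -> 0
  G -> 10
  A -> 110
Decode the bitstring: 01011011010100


Decoding step by step:
Bits 0 -> E
Bits 10 -> G
Bits 110 -> A
Bits 110 -> A
Bits 10 -> G
Bits 10 -> G
Bits 0 -> E


Decoded message: EGAAGGE


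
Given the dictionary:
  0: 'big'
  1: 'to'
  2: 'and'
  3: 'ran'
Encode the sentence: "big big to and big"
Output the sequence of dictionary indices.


Look up each word in the dictionary:
  'big' -> 0
  'big' -> 0
  'to' -> 1
  'and' -> 2
  'big' -> 0

Encoded: [0, 0, 1, 2, 0]


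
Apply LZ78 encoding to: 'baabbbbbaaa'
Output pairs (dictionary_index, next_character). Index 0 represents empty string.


LZ78 encoding steps:
Dictionary: {0: ''}
Step 1: w='' (idx 0), next='b' -> output (0, 'b'), add 'b' as idx 1
Step 2: w='' (idx 0), next='a' -> output (0, 'a'), add 'a' as idx 2
Step 3: w='a' (idx 2), next='b' -> output (2, 'b'), add 'ab' as idx 3
Step 4: w='b' (idx 1), next='b' -> output (1, 'b'), add 'bb' as idx 4
Step 5: w='bb' (idx 4), next='a' -> output (4, 'a'), add 'bba' as idx 5
Step 6: w='a' (idx 2), next='a' -> output (2, 'a'), add 'aa' as idx 6


Encoded: [(0, 'b'), (0, 'a'), (2, 'b'), (1, 'b'), (4, 'a'), (2, 'a')]


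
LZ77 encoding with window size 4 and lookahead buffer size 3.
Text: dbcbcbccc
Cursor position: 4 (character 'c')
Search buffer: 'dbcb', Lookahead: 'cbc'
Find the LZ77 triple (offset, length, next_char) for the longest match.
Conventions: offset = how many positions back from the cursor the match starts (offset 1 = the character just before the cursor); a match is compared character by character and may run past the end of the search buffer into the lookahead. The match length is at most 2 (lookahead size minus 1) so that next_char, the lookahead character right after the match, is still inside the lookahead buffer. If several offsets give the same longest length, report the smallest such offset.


Try each offset into the search buffer:
  offset=1 (pos 3, char 'b'): match length 0
  offset=2 (pos 2, char 'c'): match length 2
  offset=3 (pos 1, char 'b'): match length 0
  offset=4 (pos 0, char 'd'): match length 0
Longest match has length 2 at offset 2.
next_char = character at position 4 + 2 = 6 -> 'c'

Best match: offset=2, length=2 (matching 'cb' starting at position 2)
LZ77 triple: (2, 2, 'c')


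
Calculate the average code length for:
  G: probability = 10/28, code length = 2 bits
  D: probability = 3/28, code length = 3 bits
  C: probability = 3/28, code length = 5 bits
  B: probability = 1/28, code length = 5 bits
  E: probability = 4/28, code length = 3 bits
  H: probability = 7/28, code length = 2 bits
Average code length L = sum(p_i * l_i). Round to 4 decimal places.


Weighted contributions p_i * l_i:
  G: (10/28) * 2 = 20/28
  D: (3/28) * 3 = 9/28
  C: (3/28) * 5 = 15/28
  B: (1/28) * 5 = 5/28
  E: (4/28) * 3 = 12/28
  H: (7/28) * 2 = 14/28
Sum = (20 + 9 + 15 + 5 + 12 + 14)/28 = 75/28

L = 75/28 = 2.6786 bits/symbol


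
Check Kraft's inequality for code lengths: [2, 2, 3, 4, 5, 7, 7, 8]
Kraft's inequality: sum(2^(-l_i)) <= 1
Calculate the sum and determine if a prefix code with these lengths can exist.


Sum = 2^(-2) + 2^(-2) + 2^(-3) + 2^(-4) + 2^(-5) + 2^(-7) + 2^(-7) + 2^(-8)
    = 0.25 + 0.25 + 0.125 + 0.0625 + 0.03125 + 0.0078125 + 0.0078125 + 0.00390625
    = 189/256 = 0.73828125
Since 0.73828125 <= 1, Kraft's inequality IS satisfied.
A prefix code with these lengths CAN exist.

Kraft sum = 0.73828125. Satisfied.


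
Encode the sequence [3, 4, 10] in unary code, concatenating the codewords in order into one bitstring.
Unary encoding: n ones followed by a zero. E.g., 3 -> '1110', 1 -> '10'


Encode each number as n ones followed by a terminating 0:
  3 -> 1110 (4 bits)
  4 -> 11110 (5 bits)
  10 -> 11111111110 (11 bits)
Total length = 4 + 5 + 11 = 20 bits.

Unary([3, 4, 10]) = 11101111011111111110 (20 bits)


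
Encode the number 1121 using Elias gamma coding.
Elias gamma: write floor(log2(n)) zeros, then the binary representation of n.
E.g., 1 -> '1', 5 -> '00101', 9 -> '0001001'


num_bits = floor(log2(1121)) + 1 = 11
leading_zeros = num_bits - 1 = 10
binary(1121) = 10001100001

Elias gamma(1121) = '0000000000' + '10001100001' = 000000000010001100001 (21 bits)


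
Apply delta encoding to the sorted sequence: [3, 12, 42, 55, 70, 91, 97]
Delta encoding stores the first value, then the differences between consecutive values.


First value: 3
Deltas:
  12 - 3 = 9
  42 - 12 = 30
  55 - 42 = 13
  70 - 55 = 15
  91 - 70 = 21
  97 - 91 = 6


Delta encoded: [3, 9, 30, 13, 15, 21, 6]


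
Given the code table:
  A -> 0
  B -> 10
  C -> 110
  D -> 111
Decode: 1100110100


Decoding:
110 -> C
0 -> A
110 -> C
10 -> B
0 -> A


Result: CACBA


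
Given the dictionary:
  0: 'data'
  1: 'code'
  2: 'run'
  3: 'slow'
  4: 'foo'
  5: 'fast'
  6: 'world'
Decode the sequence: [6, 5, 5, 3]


Look up each index in the dictionary:
  6 -> 'world'
  5 -> 'fast'
  5 -> 'fast'
  3 -> 'slow'

Decoded: "world fast fast slow"


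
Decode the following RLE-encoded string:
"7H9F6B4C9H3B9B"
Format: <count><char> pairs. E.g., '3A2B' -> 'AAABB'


Expanding each <count><char> pair:
  7H -> 'HHHHHHH'
  9F -> 'FFFFFFFFF'
  6B -> 'BBBBBB'
  4C -> 'CCCC'
  9H -> 'HHHHHHHHH'
  3B -> 'BBB'
  9B -> 'BBBBBBBBB'

Decoded = HHHHHHHFFFFFFFFFBBBBBBCCCCHHHHHHHHHBBBBBBBBBBBB


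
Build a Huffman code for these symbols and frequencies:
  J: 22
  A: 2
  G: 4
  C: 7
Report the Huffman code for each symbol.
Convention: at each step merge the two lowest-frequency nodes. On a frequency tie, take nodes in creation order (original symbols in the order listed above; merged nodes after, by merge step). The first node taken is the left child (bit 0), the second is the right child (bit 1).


Huffman tree construction:
Step 1: Merge A(2) + G(4) = 6
Step 2: Merge (A+G)(6) + C(7) = 13
Step 3: Merge ((A+G)+C)(13) + J(22) = 35
Read each symbol's code off the tree from the root (left child = 0, right child = 1).

Codes:
  J: 1 (length 1)
  A: 000 (length 3)
  G: 001 (length 3)
  C: 01 (length 2)
Average code length: 54/35 = 1.5429 bits/symbol


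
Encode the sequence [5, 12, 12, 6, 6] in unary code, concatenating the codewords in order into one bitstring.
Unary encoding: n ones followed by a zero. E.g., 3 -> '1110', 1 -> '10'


Encode each number as n ones followed by a terminating 0:
  5 -> 111110 (6 bits)
  12 -> 1111111111110 (13 bits)
  12 -> 1111111111110 (13 bits)
  6 -> 1111110 (7 bits)
  6 -> 1111110 (7 bits)
Total length = 6 + 13 + 13 + 7 + 7 = 46 bits.

Unary([5, 12, 12, 6, 6]) = 1111101111111111110111111111111011111101111110 (46 bits)


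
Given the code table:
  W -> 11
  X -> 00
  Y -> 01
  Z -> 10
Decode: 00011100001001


Decoding:
00 -> X
01 -> Y
11 -> W
00 -> X
00 -> X
10 -> Z
01 -> Y


Result: XYWXXZY


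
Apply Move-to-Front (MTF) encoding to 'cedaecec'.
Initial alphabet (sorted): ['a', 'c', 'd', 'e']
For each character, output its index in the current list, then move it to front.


MTF encoding:
'c': index 1 in ['a', 'c', 'd', 'e'] -> ['c', 'a', 'd', 'e']
'e': index 3 in ['c', 'a', 'd', 'e'] -> ['e', 'c', 'a', 'd']
'd': index 3 in ['e', 'c', 'a', 'd'] -> ['d', 'e', 'c', 'a']
'a': index 3 in ['d', 'e', 'c', 'a'] -> ['a', 'd', 'e', 'c']
'e': index 2 in ['a', 'd', 'e', 'c'] -> ['e', 'a', 'd', 'c']
'c': index 3 in ['e', 'a', 'd', 'c'] -> ['c', 'e', 'a', 'd']
'e': index 1 in ['c', 'e', 'a', 'd'] -> ['e', 'c', 'a', 'd']
'c': index 1 in ['e', 'c', 'a', 'd'] -> ['c', 'e', 'a', 'd']


Output: [1, 3, 3, 3, 2, 3, 1, 1]


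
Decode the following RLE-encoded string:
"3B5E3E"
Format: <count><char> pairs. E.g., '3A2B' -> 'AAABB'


Expanding each <count><char> pair:
  3B -> 'BBB'
  5E -> 'EEEEE'
  3E -> 'EEE'

Decoded = BBBEEEEEEEE


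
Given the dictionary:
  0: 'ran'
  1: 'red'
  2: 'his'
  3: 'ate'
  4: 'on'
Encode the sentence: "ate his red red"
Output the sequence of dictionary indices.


Look up each word in the dictionary:
  'ate' -> 3
  'his' -> 2
  'red' -> 1
  'red' -> 1

Encoded: [3, 2, 1, 1]
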